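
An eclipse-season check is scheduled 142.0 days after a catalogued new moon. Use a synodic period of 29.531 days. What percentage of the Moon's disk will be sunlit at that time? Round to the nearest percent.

32%

142.0/29.531 = 4.809 lunations, so 4 complete cycles and 23.88 d into the next.
Elongation θ = 360° × 23.88/29.531 ≈ 291.1°.
cos 291.1° = 0.359, so f = (1 − 0.359)/2 = 0.320, so 32%.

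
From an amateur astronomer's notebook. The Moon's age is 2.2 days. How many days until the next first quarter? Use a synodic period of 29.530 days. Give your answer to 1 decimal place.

5.2 days

First quarter occurs at elongation 90°, i.e. at age 29.530 × 90/360 = 7.383 d.
So 5.183 days remain (7.383 − 2.2).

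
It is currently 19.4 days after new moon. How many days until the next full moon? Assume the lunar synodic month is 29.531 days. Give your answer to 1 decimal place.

Full moon occurs at elongation 180°, i.e. at age 29.531 × 180/360 = 14.765 d.
Already past this cycle's full moon; the next is at 14.765 + 29.531 = 44.296 d, so 44.296 − 19.4 = 24.896 days.

24.9 days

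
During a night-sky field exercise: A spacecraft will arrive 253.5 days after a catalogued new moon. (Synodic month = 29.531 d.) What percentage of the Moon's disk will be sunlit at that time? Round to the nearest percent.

93%

Reduce mod P: 253.5 − 8×29.531 = 17.25 d into the current lunation.
The Moon has covered 17.25/29.531 of its cycle, so θ ≈ 360° × 17.25/29.531 = 210.3°.
Illuminated fraction = (1 − cos 210.3°)/2 = (1 − (-0.863))/2 ≈ 0.932, so 93%.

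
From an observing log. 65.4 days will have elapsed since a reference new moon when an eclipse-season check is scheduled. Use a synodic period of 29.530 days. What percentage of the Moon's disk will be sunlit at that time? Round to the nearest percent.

Reduce mod P: 65.4 − 2×29.530 = 6.34 d into the current lunation.
The Moon has covered 6.34/29.530 of its cycle, so θ ≈ 360° × 6.34/29.530 = 77.3°.
With cos θ = 0.220, the lit fraction is (1 − 0.220)/2 ≈ 0.390, so 39%.

39%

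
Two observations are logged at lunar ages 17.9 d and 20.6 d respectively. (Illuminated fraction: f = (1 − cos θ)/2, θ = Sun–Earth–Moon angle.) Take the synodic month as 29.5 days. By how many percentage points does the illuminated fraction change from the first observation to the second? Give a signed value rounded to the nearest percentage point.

First observation: θ = 360°·17.9/29.5 = 218.4°, so f = 0.892.
Second observation: θ = 251.4°, f = 0.660.
Δf = 0.660 − 0.892 = -0.232, i.e. -23 pp.

-23 percentage points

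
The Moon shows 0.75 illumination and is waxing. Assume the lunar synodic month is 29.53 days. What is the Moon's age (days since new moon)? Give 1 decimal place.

Invert f = (1 − cos θ)/2 to get cos θ = 1 − 2(0.75) = -0.500, hence θ₀ = arccos -0.500 = 120.0°.
Waxing ⇒ before full, so θ = 120.0°.
At 360°/29.53 d per day, 120.0° corresponds to 9.84 days.

9.8 days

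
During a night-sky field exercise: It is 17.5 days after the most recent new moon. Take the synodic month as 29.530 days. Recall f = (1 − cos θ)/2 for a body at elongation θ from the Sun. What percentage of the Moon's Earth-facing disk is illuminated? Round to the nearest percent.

Phase angle: θ = 360°·(17.5 d)/(29.530 d) = 213.3°.
With cos θ = (-0.835), the lit fraction is (1 − (-0.835))/2 ≈ 0.918, so 92%.

92%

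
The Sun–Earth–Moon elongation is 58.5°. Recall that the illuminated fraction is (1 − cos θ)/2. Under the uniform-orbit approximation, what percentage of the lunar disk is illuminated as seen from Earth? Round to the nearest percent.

24%

Half-versine of 58.5°: (1 − 0.522)/2 = 0.239, i.e. 24%.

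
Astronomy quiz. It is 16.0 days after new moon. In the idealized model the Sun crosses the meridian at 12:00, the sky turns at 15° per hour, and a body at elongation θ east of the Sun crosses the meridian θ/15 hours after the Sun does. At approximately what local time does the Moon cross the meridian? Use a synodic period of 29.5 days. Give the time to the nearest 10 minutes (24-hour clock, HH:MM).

01:00

The Moon has covered 16.0/29.5 of its cycle, so θ ≈ 360° × 16.0/29.5 = 195.3°.
Delay after the Sun = 195.3° / (15°/h) ≈ 13.02 h.
12:00 + 13.017 h ≈ 01:01 → 01:00 to the nearest ten minutes.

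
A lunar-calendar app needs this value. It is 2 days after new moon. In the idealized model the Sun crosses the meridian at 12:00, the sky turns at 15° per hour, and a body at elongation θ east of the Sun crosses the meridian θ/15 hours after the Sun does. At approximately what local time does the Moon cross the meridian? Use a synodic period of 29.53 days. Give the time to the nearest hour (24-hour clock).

Phase angle: θ = 360°·(2 d)/(29.53 d) = 24.4°.
Delay after the Sun = 24.4° / (15°/h) ≈ 1.63 h.
12:00 + 1.63 h ≈ 13:38 → 14:00 to the nearest hour.

14:00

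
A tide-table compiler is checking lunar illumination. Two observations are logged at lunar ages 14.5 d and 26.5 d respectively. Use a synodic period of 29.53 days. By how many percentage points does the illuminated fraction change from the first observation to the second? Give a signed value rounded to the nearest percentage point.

First observation: θ = 360°·14.5/29.53 = 176.8°, so f = 0.999.
Second observation: θ = 323.1°, f = 0.100.
Δf = 0.100 − 0.999 = -0.899, i.e. -90 pp.

-90 percentage points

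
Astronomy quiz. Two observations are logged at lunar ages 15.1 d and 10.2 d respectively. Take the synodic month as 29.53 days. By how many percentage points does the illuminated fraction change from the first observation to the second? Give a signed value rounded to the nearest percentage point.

First observation: θ = 360°·15.1/29.53 = 184.1°, so f = 0.999.
Second observation: θ = 124.3°, f = 0.782.
Δf = 0.782 − 0.999 = -0.217, i.e. -22 pp.

-22 percentage points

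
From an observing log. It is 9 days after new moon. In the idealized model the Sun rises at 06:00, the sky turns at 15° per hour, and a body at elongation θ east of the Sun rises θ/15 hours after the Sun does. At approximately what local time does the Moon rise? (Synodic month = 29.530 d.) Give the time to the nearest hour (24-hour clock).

13:00

Elongation θ = 360° × 9/29.530 ≈ 109.7°.
Delay after the Sun = 109.7° / (15°/h) ≈ 7.31 h.
06:00 + 7.31 h ≈ 13:19 → 13:00 to the nearest hour.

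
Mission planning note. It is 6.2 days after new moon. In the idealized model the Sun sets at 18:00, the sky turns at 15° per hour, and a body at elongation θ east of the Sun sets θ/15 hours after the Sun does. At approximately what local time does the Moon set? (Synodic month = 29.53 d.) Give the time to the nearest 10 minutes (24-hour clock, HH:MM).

Elongation θ = 360° × 6.2/29.53 ≈ 75.6°.
At 15° of sky rotation per hour, 75.6° corresponds to a 5.04 h lag.
18:00 + 5.039 h ≈ 23:02 → 23:00 to the nearest ten minutes.

23:00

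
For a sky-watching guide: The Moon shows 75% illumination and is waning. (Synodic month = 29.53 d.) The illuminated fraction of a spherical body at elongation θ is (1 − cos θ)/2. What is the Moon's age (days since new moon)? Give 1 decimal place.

From f = (1 − cos θ)/2: cos θ = 1 − 2×0.75 = -0.500; arccos → 120.0°.
Waning ⇒ past full, so θ = 360° − 120.0° = 240.0°.
At 360°/29.53 d per day, 240.0° corresponds to 19.69 days.

19.7 days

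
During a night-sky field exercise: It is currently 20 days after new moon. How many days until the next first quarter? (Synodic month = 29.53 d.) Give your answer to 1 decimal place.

First quarter occurs at elongation 90°, i.e. at age 29.53 × 90/360 = 7.383 d.
Already past this cycle's first quarter; the next is at 7.383 + 29.53 = 36.913 d, so 36.913 − 20 = 16.913 days.

16.9 days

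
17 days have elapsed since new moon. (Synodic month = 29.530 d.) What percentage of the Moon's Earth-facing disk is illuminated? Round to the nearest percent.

94%

The Moon has covered 17/29.530 of its cycle, so θ ≈ 360° × 17/29.530 = 207.2°.
With cos θ = (-0.889), the lit fraction is (1 − (-0.889))/2 ≈ 0.945, so 94%.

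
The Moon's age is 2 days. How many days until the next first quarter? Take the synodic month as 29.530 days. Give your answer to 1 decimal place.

5.4 days

First quarter occurs at elongation 90°, i.e. at age 29.530 × 90/360 = 7.383 d.
So 5.383 days remain (7.383 − 2).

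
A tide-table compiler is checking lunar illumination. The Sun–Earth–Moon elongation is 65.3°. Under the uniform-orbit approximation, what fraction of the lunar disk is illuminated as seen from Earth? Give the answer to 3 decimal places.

0.291

f = (1 − cos 65.3°)/2 = (1 − 0.418)/2 ≈ 0.291.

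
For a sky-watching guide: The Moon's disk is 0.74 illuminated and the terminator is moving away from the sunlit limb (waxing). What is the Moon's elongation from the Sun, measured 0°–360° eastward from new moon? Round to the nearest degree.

From f = (1 − cos θ)/2: cos θ = 1 − 2×0.74 = -0.480; arccos → 118.7°.
The Moon is waxing (0°–180°), so θ = 118.7° directly.

119°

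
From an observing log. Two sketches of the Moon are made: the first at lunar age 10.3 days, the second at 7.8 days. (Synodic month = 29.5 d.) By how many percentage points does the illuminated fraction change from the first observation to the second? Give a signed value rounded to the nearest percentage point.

-25 percentage points

First observation: θ = 360°·10.3/29.5 = 125.7°, so f = 0.792.
Second observation: θ = 95.2°, f = 0.545.
Δf = 0.545 − 0.792 = -0.247, i.e. -25 pp.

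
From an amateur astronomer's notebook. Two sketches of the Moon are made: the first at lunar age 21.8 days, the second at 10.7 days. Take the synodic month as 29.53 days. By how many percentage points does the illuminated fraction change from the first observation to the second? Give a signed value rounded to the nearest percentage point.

+29 pp

θ₁ = 360° × 21.8/29.53 = 265.8°, f₁ = (1 − cos θ₁)/2 = 0.537.
θ₂ = 360° × 10.7/29.53 = 130.4°, f₂ = (1 − cos θ₂)/2 = 0.824.
Change = f₂ − f₁ = +0.287 → +29 percentage points.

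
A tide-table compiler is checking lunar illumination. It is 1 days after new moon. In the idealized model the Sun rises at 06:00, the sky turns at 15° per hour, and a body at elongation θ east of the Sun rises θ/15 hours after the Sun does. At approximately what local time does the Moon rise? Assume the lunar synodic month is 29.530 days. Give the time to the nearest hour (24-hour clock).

The Moon has covered 1/29.530 of its cycle, so θ ≈ 360° × 1/29.530 = 12.2°.
Delay after the Sun = 12.2° / (15°/h) ≈ 0.81 h.
06:00 + 0.81 h ≈ 06:49 → 07:00 to the nearest hour.

07:00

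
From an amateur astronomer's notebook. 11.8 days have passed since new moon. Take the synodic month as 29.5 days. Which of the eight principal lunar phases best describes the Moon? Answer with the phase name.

waxing gibbous

θ ≈ 360° × 11.8/29.5 = 144°, which falls in the waxing gibbous sector.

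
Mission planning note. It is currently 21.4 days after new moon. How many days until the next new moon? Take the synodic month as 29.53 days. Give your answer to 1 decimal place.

8.1 days

One full lunation from the last new moon is 29.53 d; remaining = 29.53 − 21.4 = 8.130 d.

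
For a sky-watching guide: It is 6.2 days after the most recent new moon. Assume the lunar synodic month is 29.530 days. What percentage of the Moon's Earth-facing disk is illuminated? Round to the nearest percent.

38%

Elongation θ = 360° × 6.2/29.530 ≈ 75.6°.
Illuminated fraction = (1 − cos 75.6°)/2 = (1 − 0.249)/2 ≈ 0.376, so 38%.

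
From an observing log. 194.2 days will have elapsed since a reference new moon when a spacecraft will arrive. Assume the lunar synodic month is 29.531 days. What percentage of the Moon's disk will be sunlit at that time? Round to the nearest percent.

94%

194.2/29.531 = 6.576 lunations, so 6 complete cycles and 17.01 d into the next.
The Moon has covered 17.01/29.531 of its cycle, so θ ≈ 360° × 17.01/29.531 = 207.4°.
cos 207.4° = (-0.888), so f = (1 − (-0.888))/2 = 0.944, so 94%.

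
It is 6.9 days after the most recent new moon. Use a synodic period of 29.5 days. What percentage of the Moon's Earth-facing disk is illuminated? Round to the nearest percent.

45%

The Moon has covered 6.9/29.5 of its cycle, so θ ≈ 360° × 6.9/29.5 = 84.2°.
Illuminated fraction = (1 − cos 84.2°)/2 = (1 − 0.101)/2 ≈ 0.450, so 45%.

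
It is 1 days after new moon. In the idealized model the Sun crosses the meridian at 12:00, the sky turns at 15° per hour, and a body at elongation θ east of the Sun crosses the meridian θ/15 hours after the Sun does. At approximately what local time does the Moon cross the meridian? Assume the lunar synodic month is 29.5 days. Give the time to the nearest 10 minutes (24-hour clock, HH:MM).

Elongation θ = 360° × 1/29.5 ≈ 12.2°.
The Moon trails the Sun by θ/15 = 12.2/15 ≈ 0.81 hours.
12:00 + 0.814 h ≈ 12:49 → 12:50 to the nearest ten minutes.

12:50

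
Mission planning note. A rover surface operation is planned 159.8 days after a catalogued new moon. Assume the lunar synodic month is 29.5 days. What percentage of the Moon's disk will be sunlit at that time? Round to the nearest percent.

93%

159.8/29.5 = 5.417 lunations, so 5 complete cycles and 12.30 d into the next.
The Moon has covered 12.30/29.5 of its cycle, so θ ≈ 360° × 12.30/29.5 = 150.1°.
cos 150.1° = (-0.867), so f = (1 − (-0.867))/2 = 0.933, so 93%.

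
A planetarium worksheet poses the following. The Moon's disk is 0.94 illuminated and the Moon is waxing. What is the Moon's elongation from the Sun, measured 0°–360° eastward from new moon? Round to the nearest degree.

152°

From f = (1 − cos θ)/2: cos θ = 1 − 2×0.94 = -0.880; arccos → 151.6°.
Waxing ⇒ before full, so θ = 151.6°.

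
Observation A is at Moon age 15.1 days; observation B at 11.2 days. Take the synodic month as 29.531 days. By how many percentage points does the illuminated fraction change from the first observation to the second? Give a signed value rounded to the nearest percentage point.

First observation: θ = 360°·15.1/29.531 = 184.1°, so f = 0.999.
Second observation: θ = 136.5°, f = 0.863.
Δf = 0.863 − 0.999 = -0.136, i.e. -14 pp.

-14 percentage points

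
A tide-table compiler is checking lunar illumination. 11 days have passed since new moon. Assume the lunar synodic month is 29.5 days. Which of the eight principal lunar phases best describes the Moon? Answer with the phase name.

At 11/29.5 of the cycle, θ ≈ 134° — the waxing gibbous range.

waxing gibbous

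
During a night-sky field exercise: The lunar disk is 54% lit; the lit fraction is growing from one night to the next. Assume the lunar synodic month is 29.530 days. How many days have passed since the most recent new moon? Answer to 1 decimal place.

cos θ = 1 − 2f = -0.080, giving a principal value of 94.6°.
Before full moon the principal value applies: θ = 94.6°.
At 360°/29.530 d per day, 94.6° corresponds to 7.76 days.

7.8 days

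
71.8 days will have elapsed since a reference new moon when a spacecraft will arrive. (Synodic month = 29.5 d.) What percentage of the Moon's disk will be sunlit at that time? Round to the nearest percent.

71.8/29.5 = 2.434 lunations, so 2 complete cycles and 12.80 d into the next.
The Moon has covered 12.80/29.5 of its cycle, so θ ≈ 360° × 12.80/29.5 = 156.2°.
With cos θ = (-0.915), the lit fraction is (1 − (-0.915))/2 ≈ 0.957, so 96%.

96%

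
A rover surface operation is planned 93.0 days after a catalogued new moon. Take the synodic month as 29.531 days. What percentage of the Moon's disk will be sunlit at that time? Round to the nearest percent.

20%

93.0 d spans 3 complete synodic months (3 × 29.531 = 88.59 d) plus 4.41 d.
The Moon has covered 4.41/29.531 of its cycle, so θ ≈ 360° × 4.41/29.531 = 53.7°.
Illuminated fraction = (1 − cos 53.7°)/2 = (1 − 0.592)/2 ≈ 0.204, so 20%.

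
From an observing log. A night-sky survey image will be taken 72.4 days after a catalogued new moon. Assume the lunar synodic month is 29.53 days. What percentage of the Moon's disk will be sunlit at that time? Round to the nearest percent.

98%

72.4 d spans 2 complete synodic months (2 × 29.53 = 59.06 d) plus 13.34 d.
The Moon has covered 13.34/29.53 of its cycle, so θ ≈ 360° × 13.34/29.53 = 162.6°.
cos 162.6° = (-0.954), so f = (1 − (-0.954))/2 = 0.977, so 98%.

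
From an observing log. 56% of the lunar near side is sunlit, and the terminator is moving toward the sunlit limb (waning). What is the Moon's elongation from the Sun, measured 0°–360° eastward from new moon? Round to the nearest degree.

Invert f = (1 − cos θ)/2 to get cos θ = 1 − 2(0.56) = -0.120, hence θ₀ = arccos -0.120 = 96.9°.
A waning Moon lies in 180°–360°, so θ = 360° − 96.9° = 263.1°.

263°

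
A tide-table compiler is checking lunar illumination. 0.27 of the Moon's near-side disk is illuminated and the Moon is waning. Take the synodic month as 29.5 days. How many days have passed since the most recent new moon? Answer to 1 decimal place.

24.4 days

cos θ = 1 − 2f = 0.460, giving a principal value of 62.6°.
Since the Moon is past full (waning), take the reflex angle: θ = 360° − 62.6° = 297.4°.
At 360°/29.5 d per day, 297.4° corresponds to 24.37 days.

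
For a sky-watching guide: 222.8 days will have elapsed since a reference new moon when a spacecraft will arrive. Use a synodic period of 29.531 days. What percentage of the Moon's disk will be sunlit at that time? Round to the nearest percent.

222.8 d spans 7 complete synodic months (7 × 29.531 = 206.72 d) plus 16.08 d.
Phase angle: θ = 360°·(16.08 d)/(29.531 d) = 196.1°.
cos 196.1° = (-0.961), so f = (1 − (-0.961))/2 = 0.980, so 98%.

98%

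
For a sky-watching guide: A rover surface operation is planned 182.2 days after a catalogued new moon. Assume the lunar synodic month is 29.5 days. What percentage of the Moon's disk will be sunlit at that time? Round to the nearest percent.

182.2/29.5 = 6.176 lunations, so 6 complete cycles and 5.20 d into the next.
Phase angle: θ = 360°·(5.20 d)/(29.5 d) = 63.5°.
With cos θ = 0.447, the lit fraction is (1 − 0.447)/2 ≈ 0.277, so 28%.

28%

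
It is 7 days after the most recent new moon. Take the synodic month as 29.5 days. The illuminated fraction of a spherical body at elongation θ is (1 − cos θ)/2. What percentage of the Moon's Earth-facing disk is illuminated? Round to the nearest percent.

46%

Elongation θ = 360° × 7/29.5 ≈ 85.4°.
With cos θ = 0.080, the lit fraction is (1 − 0.080)/2 ≈ 0.460, so 46%.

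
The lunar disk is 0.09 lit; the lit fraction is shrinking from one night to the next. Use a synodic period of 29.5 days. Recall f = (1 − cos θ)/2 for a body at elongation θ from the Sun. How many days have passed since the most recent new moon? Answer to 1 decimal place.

26.6 days

From f = (1 − cos θ)/2: cos θ = 1 − 2×0.09 = 0.820; arccos → 34.9°.
Waning ⇒ past full, so θ = 360° − 34.9° = 325.1°.
At 360°/29.5 d per day, 325.1° corresponds to 26.64 days.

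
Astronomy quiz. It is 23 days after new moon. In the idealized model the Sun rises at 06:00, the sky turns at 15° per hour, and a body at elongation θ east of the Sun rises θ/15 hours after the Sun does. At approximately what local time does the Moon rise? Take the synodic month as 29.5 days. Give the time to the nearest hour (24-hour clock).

01:00

The Moon has covered 23/29.5 of its cycle, so θ ≈ 360° × 23/29.5 = 280.7°.
The Moon trails the Sun by θ/15 = 280.7/15 ≈ 18.71 hours.
06:00 + 18.71 h ≈ 00:43 → 01:00 to the nearest hour.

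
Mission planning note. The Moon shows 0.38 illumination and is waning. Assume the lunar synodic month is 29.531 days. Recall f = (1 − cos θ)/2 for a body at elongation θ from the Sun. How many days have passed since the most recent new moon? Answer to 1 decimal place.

From f = (1 − cos θ)/2: cos θ = 1 − 2×0.38 = 0.240; arccos → 76.1°.
A waning Moon lies in 180°–360°, so θ = 360° − 76.1° = 283.9°.
That fraction of the synodic month is 283.9/360 × 29.531 d ≈ 23.29 d.

23.3 days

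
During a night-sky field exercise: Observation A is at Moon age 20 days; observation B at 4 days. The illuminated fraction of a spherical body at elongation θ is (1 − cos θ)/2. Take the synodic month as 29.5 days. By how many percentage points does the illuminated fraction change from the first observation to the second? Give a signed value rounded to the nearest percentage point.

-55 pp

First observation: θ = 360°·20/29.5 = 244.1°, so f = 0.719.
Second observation: θ = 48.8°, f = 0.171.
Δf = 0.171 − 0.719 = -0.548, i.e. -55 pp.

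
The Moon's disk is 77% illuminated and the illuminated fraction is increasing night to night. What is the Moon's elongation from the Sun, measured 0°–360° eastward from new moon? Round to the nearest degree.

cos θ = 1 − 2f = -0.540, giving a principal value of 122.7°.
Before full moon the principal value applies: θ = 122.7°.

123°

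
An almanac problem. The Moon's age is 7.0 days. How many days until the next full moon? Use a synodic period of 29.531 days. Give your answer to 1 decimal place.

7.8 days

Full moon is 0.5 of the way through the cycle: age 0.5 × 29.531 = 14.765 d.
That is 14.765 − 7.0 = 7.765 days ahead.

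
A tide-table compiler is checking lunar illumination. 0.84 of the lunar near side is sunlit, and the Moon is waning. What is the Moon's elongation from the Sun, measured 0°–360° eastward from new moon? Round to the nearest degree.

227°

From f = (1 − cos θ)/2: cos θ = 1 − 2×0.84 = -0.680; arccos → 132.8°.
A waning Moon lies in 180°–360°, so θ = 360° − 132.8° = 227.2°.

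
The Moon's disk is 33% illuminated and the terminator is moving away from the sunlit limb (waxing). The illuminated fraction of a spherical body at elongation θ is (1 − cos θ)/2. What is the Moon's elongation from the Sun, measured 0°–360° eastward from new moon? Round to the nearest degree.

70°

cos θ = 1 − 2f = 0.340, giving a principal value of 70.1°.
The Moon is waxing (0°–180°), so θ = 70.1° directly.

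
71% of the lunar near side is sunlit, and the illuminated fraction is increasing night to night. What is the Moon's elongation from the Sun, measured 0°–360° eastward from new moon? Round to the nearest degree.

cos θ = 1 − 2f = -0.420, giving a principal value of 114.8°.
The Moon is waxing (0°–180°), so θ = 114.8° directly.

115°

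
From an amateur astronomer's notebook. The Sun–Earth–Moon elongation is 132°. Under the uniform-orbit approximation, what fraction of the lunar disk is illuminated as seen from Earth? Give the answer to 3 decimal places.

0.835

Half-versine of 132°: (1 − (-0.669))/2 = 0.835.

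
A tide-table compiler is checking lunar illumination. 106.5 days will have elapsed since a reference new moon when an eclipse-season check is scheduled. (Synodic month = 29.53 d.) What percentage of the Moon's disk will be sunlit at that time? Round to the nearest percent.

Reduce mod P: 106.5 − 3×29.53 = 17.91 d into the current lunation.
The Moon has covered 17.91/29.53 of its cycle, so θ ≈ 360° × 17.91/29.53 = 218.3°.
With cos θ = (-0.784), the lit fraction is (1 − (-0.784))/2 ≈ 0.892, so 89%.

89%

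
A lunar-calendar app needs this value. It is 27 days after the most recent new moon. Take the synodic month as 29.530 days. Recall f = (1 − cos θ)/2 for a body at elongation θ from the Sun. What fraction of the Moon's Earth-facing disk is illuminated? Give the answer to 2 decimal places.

Phase angle: θ = 360°·(27 d)/(29.530 d) = 329.2°.
cos 329.2° = 0.859, so f = (1 − 0.859)/2 = 0.071.

0.07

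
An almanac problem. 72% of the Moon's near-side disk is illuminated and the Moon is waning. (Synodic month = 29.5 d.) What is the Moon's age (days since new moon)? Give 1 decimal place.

20.0 days

From f = (1 − cos θ)/2: cos θ = 1 − 2×0.72 = -0.440; arccos → 116.1°.
Since the Moon is past full (waning), take the reflex angle: θ = 360° − 116.1° = 243.9°.
That fraction of the synodic month is 243.9/360 × 29.5 d ≈ 19.99 d.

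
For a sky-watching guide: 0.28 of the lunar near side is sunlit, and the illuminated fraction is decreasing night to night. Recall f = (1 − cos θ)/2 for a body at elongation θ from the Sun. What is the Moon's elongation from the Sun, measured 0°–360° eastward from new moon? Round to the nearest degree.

From f = (1 − cos θ)/2: cos θ = 1 − 2×0.28 = 0.440; arccos → 63.9°.
Since the Moon is past full (waning), take the reflex angle: θ = 360° − 63.9° = 296.1°.

296°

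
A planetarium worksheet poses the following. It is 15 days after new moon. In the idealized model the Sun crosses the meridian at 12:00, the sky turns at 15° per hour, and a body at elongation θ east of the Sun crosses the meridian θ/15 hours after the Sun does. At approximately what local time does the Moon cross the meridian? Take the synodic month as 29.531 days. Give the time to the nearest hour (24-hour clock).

00:00

Phase angle: θ = 360°·(15 d)/(29.531 d) = 182.9°.
Delay after the Sun = 182.9° / (15°/h) ≈ 12.19 h.
12:00 + 12.19 h ≈ 00:11 → 00:00 to the nearest hour.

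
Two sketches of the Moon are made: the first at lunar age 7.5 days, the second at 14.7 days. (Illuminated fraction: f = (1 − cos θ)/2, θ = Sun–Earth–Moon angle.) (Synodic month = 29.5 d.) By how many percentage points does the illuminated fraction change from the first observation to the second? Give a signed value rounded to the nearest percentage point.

+49 pp

First observation: θ = 360°·7.5/29.5 = 91.5°, so f = 0.513.
Second observation: θ = 179.4°, f = 1.000.
Δf = 1.000 − 0.513 = +0.487, i.e. +49 pp.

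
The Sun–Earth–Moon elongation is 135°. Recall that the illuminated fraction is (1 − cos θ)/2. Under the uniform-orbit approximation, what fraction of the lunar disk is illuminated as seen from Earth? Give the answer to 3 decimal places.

f = (1 − cos 135°)/2 = (1 − (-0.707))/2 ≈ 0.854.

0.854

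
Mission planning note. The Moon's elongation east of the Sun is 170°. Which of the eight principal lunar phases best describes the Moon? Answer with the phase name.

The full moon sector spans roughly 158°–202°; 170° falls inside it.

full moon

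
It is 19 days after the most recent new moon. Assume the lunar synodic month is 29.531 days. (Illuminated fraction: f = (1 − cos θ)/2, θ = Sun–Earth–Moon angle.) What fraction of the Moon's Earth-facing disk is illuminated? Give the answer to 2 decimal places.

Elongation θ = 360° × 19/29.531 ≈ 231.6°.
With cos θ = (-0.621), the lit fraction is (1 − (-0.621))/2 ≈ 0.810.

0.81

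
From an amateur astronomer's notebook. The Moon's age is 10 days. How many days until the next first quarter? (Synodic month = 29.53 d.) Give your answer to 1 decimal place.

First quarter is 0.25 of the way through the cycle: age 0.25 × 29.53 = 7.383 d.
This lunation's first quarter (7.383 d) has passed, so add one period: 36.913 − 10 = 26.913 days.

26.9 days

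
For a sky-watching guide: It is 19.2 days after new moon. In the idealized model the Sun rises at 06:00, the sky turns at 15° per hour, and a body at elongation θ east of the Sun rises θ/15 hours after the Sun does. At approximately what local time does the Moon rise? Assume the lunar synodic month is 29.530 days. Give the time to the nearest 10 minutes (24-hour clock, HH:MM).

The Moon has covered 19.2/29.530 of its cycle, so θ ≈ 360° × 19.2/29.530 = 234.1°.
Delay after the Sun = 234.1° / (15°/h) ≈ 15.60 h.
06:00 + 15.604 h ≈ 21:36 → 21:40 to the nearest ten minutes.

21:40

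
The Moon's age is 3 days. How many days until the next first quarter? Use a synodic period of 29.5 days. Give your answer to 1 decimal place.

4.4 days

First quarter occurs at elongation 90°, i.e. at age 29.5 × 90/360 = 7.375 d.
That is 7.375 − 3 = 4.375 days ahead.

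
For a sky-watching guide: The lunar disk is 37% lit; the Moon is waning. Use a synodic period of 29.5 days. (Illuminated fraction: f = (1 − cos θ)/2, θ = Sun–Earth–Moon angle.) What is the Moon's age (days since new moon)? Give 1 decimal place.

23.4 days

Invert f = (1 − cos θ)/2 to get cos θ = 1 − 2(0.37) = 0.260, hence θ₀ = arccos 0.260 = 74.9°.
Since the Moon is past full (waning), take the reflex angle: θ = 360° − 74.9° = 285.1°.
Age = 29.5 × 285.1°/360° ≈ 23.36 days.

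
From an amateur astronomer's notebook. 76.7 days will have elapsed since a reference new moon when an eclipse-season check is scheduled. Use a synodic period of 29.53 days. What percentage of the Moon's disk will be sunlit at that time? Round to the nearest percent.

91%

76.7/29.53 = 2.597 lunations, so 2 complete cycles and 17.64 d into the next.
Elongation θ = 360° × 17.64/29.53 ≈ 215.0°.
Illuminated fraction = (1 − cos 215.0°)/2 = (1 − (-0.819))/2 ≈ 0.909, so 91%.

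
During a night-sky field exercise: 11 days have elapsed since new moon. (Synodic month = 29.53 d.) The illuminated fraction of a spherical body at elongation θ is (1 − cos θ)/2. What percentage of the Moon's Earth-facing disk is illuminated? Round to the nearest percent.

Phase angle: θ = 360°·(11 d)/(29.53 d) = 134.1°.
cos 134.1° = (-0.696), so f = (1 − (-0.696))/2 = 0.848, so 85%.

85%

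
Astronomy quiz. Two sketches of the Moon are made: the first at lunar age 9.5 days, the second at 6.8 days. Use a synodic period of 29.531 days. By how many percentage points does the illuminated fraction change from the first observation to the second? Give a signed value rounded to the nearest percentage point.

-28 percentage points

θ₁ = 360° × 9.5/29.531 = 115.8°, f₁ = (1 − cos θ₁)/2 = 0.718.
θ₂ = 360° × 6.8/29.531 = 82.9°, f₂ = (1 − cos θ₂)/2 = 0.438.
Change = f₂ − f₁ = -0.280 → -28 percentage points.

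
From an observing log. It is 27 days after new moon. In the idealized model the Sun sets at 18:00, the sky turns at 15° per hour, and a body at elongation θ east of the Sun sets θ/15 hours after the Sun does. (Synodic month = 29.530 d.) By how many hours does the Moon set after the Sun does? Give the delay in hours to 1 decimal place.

Phase angle: θ = 360°·(27 d)/(29.530 d) = 329.2°.
At 15° of sky rotation per hour, 329.2° corresponds to a 21.94 h lag.
So the Moon sets 21.94 h after the Sun.

21.9 h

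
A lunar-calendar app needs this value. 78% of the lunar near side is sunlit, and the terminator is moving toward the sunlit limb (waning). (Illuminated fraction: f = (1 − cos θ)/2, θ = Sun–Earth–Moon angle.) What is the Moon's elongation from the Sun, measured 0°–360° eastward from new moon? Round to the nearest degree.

cos θ = 1 − 2f = -0.560, giving a principal value of 124.1°.
Since the Moon is past full (waning), take the reflex angle: θ = 360° − 124.1° = 235.9°.

236°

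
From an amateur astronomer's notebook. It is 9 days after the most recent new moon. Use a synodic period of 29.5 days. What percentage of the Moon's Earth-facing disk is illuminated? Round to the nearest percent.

Phase angle: θ = 360°·(9 d)/(29.5 d) = 109.8°.
Illuminated fraction = (1 − cos 109.8°)/2 = (1 − (-0.339))/2 ≈ 0.670, so 67%.

67%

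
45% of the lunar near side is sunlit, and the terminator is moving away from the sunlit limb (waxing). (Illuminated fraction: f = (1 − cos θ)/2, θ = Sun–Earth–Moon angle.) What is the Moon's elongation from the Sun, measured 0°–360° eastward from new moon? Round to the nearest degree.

84°

cos θ = 1 − 2f = 0.100, giving a principal value of 84.3°.
The Moon is waxing (0°–180°), so θ = 84.3° directly.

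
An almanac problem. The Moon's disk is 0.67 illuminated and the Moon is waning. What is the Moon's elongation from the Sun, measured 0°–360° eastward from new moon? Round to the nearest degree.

250°

cos θ = 1 − 2f = -0.340, giving a principal value of 109.9°.
Since the Moon is past full (waning), take the reflex angle: θ = 360° − 109.9° = 250.1°.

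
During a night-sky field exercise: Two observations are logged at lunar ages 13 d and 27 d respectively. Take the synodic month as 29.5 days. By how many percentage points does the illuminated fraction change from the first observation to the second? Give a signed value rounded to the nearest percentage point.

First observation: θ = 360°·13/29.5 = 158.6°, so f = 0.966.
Second observation: θ = 329.5°, f = 0.069.
Δf = 0.069 − 0.966 = -0.896, i.e. -90 pp.

-90 pp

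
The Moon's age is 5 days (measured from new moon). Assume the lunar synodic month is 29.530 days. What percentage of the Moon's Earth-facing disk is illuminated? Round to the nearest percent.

Elongation θ = 360° × 5/29.530 ≈ 61.0°.
Illuminated fraction = (1 − cos 61.0°)/2 = (1 − 0.485)/2 ≈ 0.257, so 26%.

26%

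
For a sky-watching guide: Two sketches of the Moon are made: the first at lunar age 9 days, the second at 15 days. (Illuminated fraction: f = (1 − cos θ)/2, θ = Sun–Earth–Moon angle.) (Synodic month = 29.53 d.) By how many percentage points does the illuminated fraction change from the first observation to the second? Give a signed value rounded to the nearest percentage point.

First observation: θ = 360°·9/29.53 = 109.7°, so f = 0.669.
Second observation: θ = 182.9°, f = 0.999.
Δf = 0.999 − 0.669 = +0.331, i.e. +33 pp.

+33 pp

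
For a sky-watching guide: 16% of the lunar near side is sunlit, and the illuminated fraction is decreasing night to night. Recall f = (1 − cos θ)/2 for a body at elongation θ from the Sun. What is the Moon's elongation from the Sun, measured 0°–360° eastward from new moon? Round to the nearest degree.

From f = (1 − cos θ)/2: cos θ = 1 − 2×0.16 = 0.680; arccos → 47.2°.
A waning Moon lies in 180°–360°, so θ = 360° − 47.2° = 312.8°.

313°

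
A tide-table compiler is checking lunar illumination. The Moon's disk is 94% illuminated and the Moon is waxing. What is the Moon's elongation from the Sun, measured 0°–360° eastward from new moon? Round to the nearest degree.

From f = (1 − cos θ)/2: cos θ = 1 − 2×0.94 = -0.880; arccos → 151.6°.
Waxing ⇒ before full, so θ = 151.6°.

152°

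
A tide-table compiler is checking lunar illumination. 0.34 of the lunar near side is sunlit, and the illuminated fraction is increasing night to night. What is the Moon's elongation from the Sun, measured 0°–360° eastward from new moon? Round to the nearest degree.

71°

Invert f = (1 − cos θ)/2 to get cos θ = 1 − 2(0.34) = 0.320, hence θ₀ = arccos 0.320 = 71.3°.
Waxing ⇒ before full, so θ = 71.3°.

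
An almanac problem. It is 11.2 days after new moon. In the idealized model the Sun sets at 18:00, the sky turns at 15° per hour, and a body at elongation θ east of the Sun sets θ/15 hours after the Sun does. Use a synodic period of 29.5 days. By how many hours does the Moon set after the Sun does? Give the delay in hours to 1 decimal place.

9.1 h

Phase angle: θ = 360°·(11.2 d)/(29.5 d) = 136.7°.
At 15° of sky rotation per hour, 136.7° corresponds to a 9.11 h lag.
So the Moon sets 9.11 h after the Sun.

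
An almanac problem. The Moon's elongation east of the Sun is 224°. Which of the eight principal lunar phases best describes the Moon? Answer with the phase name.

The waning gibbous sector spans roughly 202°–248°; 224° falls inside it.

waning gibbous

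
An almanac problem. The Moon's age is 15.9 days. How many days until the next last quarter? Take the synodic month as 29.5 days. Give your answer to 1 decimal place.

Last quarter occurs at elongation 270°, i.e. at age 29.5 × 270/360 = 22.125 d.
That is 22.125 − 15.9 = 6.225 days ahead.

6.2 days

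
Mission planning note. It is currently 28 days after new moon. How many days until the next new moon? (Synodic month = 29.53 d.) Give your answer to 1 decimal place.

The next new moon completes the synodic month: 29.53 − 28 = 1.530 days.

1.5 days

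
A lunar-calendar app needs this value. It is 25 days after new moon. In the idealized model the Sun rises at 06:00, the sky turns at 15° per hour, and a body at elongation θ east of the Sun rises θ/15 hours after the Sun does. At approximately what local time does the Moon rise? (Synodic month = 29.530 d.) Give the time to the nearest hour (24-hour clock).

The Moon has covered 25/29.530 of its cycle, so θ ≈ 360° × 25/29.530 = 304.8°.
At 15° of sky rotation per hour, 304.8° corresponds to a 20.32 h lag.
06:00 + 20.32 h ≈ 02:19 → 02:00 to the nearest hour.

02:00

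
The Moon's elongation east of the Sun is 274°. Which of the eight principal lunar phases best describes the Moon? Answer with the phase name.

last quarter

The last quarter sector spans roughly 248°–292°; 274° falls inside it.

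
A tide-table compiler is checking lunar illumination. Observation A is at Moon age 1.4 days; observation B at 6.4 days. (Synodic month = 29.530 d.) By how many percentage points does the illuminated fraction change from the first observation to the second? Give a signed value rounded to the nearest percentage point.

+37 percentage points

First observation: θ = 360°·1.4/29.530 = 17.1°, so f = 0.022.
Second observation: θ = 78.0°, f = 0.396.
Δf = 0.396 − 0.022 = +0.374, i.e. +37 pp.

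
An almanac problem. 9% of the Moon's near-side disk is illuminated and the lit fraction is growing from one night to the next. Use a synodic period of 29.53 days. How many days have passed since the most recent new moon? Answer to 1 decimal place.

From f = (1 − cos θ)/2: cos θ = 1 − 2×0.09 = 0.820; arccos → 34.9°.
Waxing ⇒ before full, so θ = 34.9°.
Age = 29.53 × 34.9°/360° ≈ 2.86 days.

2.9 days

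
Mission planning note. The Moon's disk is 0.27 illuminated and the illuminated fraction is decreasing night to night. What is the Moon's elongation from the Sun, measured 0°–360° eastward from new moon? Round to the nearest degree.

297°

Invert f = (1 − cos θ)/2 to get cos θ = 1 − 2(0.27) = 0.460, hence θ₀ = arccos 0.460 = 62.6°.
Waning ⇒ past full, so θ = 360° − 62.6° = 297.4°.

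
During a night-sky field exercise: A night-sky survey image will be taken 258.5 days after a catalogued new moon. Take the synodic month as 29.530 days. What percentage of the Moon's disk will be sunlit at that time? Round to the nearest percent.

49%

258.5/29.530 = 8.754 lunations, so 8 complete cycles and 22.26 d into the next.
The Moon has covered 22.26/29.530 of its cycle, so θ ≈ 360° × 22.26/29.530 = 271.4°.
With cos θ = 0.024, the lit fraction is (1 − 0.024)/2 ≈ 0.488, so 49%.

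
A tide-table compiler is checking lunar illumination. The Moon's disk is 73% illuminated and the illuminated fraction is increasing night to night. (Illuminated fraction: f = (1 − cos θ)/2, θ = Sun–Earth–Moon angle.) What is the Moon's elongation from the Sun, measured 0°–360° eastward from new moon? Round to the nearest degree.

Invert f = (1 − cos θ)/2 to get cos θ = 1 − 2(0.73) = -0.460, hence θ₀ = arccos -0.460 = 117.4°.
Waxing ⇒ before full, so θ = 117.4°.

117°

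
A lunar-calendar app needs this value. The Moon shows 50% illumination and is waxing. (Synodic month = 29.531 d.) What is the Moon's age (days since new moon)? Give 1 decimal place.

7.4 days

cos θ = 1 − 2f = 0.000, giving a principal value of 90.0°.
Waxing ⇒ before full, so θ = 90.0°.
Age = 29.531 × 90.0°/360° ≈ 7.38 days.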